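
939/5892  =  313/1964 =0.16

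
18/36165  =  6/12055 = 0.00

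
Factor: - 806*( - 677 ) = 2^1*13^1*31^1 * 677^1=545662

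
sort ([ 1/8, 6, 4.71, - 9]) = [-9, 1/8, 4.71 , 6] 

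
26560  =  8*3320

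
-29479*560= - 16508240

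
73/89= 73/89 = 0.82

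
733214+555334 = 1288548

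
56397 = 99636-43239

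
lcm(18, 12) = 36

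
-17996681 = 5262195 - 23258876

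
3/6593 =3/6593 = 0.00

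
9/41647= 9/41647 = 0.00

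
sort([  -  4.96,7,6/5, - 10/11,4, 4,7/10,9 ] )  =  [ - 4.96, - 10/11,7/10, 6/5,4, 4,7, 9 ] 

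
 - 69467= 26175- 95642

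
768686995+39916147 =808603142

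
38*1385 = 52630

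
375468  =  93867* 4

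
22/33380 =11/16690=0.00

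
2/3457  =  2/3457  =  0.00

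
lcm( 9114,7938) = 246078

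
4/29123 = 4/29123 =0.00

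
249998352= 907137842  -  657139490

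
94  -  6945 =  - 6851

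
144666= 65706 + 78960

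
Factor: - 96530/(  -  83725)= 98/85 = 2^1*5^ (-1 )*7^2*17^(  -  1 )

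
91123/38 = 91123/38 = 2397.97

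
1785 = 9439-7654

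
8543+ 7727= 16270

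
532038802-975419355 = -443380553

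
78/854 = 39/427 = 0.09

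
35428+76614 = 112042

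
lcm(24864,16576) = 49728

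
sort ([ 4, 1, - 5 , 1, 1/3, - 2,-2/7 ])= [ - 5 , - 2,-2/7, 1/3,1, 1, 4]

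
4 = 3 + 1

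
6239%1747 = 998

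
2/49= 2/49 =0.04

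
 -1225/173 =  - 8+159/173 = -7.08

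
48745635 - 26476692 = 22268943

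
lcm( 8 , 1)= 8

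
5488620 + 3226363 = 8714983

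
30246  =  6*5041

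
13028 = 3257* 4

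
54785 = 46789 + 7996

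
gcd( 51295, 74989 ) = 1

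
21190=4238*5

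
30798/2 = 15399 =15399.00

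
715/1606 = 65/146 = 0.45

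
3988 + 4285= 8273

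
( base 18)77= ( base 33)41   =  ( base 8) 205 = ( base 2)10000101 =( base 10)133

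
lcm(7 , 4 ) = 28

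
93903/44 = 2134 + 7/44 = 2134.16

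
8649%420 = 249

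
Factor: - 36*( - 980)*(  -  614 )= - 2^5 *3^2*5^1*7^2*307^1=- 21661920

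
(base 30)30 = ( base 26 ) 3C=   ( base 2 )1011010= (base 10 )90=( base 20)4A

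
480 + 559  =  1039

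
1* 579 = 579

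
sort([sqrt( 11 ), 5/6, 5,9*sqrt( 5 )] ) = [ 5/6, sqrt( 11 ), 5,9*sqrt(5) ]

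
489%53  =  12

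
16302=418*39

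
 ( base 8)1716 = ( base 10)974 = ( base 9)1302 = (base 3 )1100002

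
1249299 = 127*9837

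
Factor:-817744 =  - 2^4 * 51109^1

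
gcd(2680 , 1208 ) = 8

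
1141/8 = 142  +  5/8 = 142.62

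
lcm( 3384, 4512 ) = 13536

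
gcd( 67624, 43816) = 8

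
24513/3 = 8171=8171.00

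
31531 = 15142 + 16389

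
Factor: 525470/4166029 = 2^1*5^1*7^(-2)*11^1 *17^1*281^1*85021^( - 1)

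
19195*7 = 134365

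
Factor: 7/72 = 2^( - 3)*3^(-2 )*7^1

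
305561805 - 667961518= - 362399713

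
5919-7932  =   - 2013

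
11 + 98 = 109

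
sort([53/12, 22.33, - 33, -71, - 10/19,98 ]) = [ - 71,-33, - 10/19,53/12,22.33,  98 ] 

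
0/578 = 0= 0.00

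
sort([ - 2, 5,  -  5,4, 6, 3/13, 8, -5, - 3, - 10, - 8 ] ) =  [-10, -8,-5, - 5 ,-3,  -  2,3/13,4, 5,6,8 ] 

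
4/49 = 4/49  =  0.08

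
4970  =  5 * 994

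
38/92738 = 19/46369  =  0.00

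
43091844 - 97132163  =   -54040319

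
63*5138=323694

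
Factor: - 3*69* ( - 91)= 18837 = 3^2*7^1*13^1 * 23^1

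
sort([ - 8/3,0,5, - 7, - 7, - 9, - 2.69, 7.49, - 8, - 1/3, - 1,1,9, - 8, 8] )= [ - 9 , - 8, - 8, - 7 , - 7  , - 2.69, - 8/3, - 1, - 1/3, 0,1,5,7.49,8,9]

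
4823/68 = 70+63/68 = 70.93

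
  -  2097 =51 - 2148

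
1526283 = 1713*891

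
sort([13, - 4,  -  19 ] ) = [ - 19, - 4,13] 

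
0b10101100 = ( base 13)103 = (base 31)5H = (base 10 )172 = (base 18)9A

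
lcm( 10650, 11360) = 170400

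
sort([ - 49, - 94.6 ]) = [-94.6, - 49]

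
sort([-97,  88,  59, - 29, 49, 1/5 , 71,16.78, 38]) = [ - 97, - 29,1/5,  16.78, 38,49 , 59, 71 , 88] 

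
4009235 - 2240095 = 1769140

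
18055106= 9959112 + 8095994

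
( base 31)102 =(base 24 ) 1G3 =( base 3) 1022200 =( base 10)963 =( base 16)3c3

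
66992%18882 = 10346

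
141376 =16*8836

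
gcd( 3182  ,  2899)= 1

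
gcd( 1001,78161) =1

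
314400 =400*786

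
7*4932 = 34524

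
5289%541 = 420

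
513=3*171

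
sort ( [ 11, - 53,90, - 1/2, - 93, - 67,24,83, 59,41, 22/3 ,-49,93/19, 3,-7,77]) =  [-93, - 67, - 53, - 49, - 7, - 1/2,3, 93/19,22/3, 11,24, 41,59,77,83, 90]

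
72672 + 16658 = 89330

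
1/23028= 1/23028  =  0.00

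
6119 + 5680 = 11799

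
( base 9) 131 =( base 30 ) 3J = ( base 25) 49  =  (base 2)1101101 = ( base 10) 109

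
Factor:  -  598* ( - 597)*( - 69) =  - 2^1*3^2*13^1*23^2 *199^1 = - 24633414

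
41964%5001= 1956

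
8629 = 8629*1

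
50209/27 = 50209/27 = 1859.59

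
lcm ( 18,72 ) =72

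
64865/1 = 64865 =64865.00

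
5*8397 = 41985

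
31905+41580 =73485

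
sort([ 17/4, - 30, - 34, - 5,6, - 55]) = [ - 55, - 34, - 30,  -  5 , 17/4, 6] 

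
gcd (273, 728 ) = 91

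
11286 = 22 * 513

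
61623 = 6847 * 9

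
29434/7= 4204 + 6/7=4204.86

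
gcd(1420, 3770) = 10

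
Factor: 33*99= 3267   =  3^3* 11^2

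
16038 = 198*81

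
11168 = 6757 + 4411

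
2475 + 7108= 9583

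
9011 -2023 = 6988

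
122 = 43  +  79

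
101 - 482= -381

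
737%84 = 65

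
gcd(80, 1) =1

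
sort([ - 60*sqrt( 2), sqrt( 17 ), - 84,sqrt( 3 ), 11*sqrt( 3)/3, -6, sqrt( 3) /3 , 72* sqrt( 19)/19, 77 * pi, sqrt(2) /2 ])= [ - 60 * sqrt( 2 ), - 84, - 6, sqrt( 3 )/3,sqrt( 2)/2 , sqrt(3), sqrt(17 ),11*sqrt(3 )/3 , 72*sqrt( 19 )/19,  77*pi]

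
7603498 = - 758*(  -  10031 )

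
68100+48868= 116968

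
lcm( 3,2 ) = 6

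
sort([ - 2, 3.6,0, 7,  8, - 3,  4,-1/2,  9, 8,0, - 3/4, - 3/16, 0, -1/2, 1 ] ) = [ - 3  , - 2,-3/4 , - 1/2, - 1/2, - 3/16,0,0, 0, 1, 3.6, 4, 7,8 , 8, 9] 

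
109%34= 7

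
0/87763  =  0 =0.00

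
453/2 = 226 + 1/2 = 226.50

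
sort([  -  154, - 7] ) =[ - 154, - 7]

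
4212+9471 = 13683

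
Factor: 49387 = 13^1 * 29^1*131^1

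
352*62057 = 21844064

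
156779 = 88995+67784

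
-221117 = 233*(  -  949)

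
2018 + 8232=10250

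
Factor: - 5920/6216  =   - 2^2*3^(-1)*5^1*7^( - 1 ) = - 20/21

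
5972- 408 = 5564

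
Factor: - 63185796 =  - 2^2*3^2 * 1755161^1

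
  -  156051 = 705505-861556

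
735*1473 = 1082655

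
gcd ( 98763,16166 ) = 1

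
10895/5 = 2179 = 2179.00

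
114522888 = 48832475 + 65690413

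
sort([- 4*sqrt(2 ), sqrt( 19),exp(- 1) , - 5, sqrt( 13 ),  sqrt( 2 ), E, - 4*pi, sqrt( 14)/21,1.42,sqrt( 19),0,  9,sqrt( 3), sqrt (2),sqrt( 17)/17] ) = [ - 4*pi, - 4*sqrt( 2 ), - 5, 0, sqrt( 14)/21, sqrt( 17)/17,exp ( - 1 ), sqrt(2), sqrt(2), 1.42,sqrt( 3 ), E, sqrt(13), sqrt(19 ), sqrt(19),9 ]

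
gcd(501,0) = 501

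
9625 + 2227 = 11852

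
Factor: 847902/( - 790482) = -443/413 = -  7^( - 1 )*59^( - 1)*443^1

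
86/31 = 2 + 24/31 = 2.77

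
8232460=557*14780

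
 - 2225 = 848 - 3073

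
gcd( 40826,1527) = 1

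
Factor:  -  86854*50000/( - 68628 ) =1085675000/17157 = 2^3*3^( - 1) *5^5*7^( - 1)*19^(-1)*43^(-1) * 43427^1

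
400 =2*200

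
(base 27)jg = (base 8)1021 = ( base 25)L4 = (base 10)529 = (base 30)HJ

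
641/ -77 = - 9  +  52/77  =  -  8.32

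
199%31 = 13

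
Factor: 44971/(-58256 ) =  - 2^( - 4)*11^( - 1) *331^ ( - 1)*44971^1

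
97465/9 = 97465/9 = 10829.44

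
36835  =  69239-32404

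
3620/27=134+ 2/27 = 134.07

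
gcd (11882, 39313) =1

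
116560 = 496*235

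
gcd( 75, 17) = 1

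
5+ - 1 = 4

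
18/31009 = 18/31009 = 0.00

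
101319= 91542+9777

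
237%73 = 18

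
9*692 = 6228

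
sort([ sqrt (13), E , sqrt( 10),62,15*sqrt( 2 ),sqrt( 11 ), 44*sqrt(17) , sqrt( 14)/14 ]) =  [sqrt( 14) /14,E,sqrt(10 ),  sqrt( 11 ),sqrt(13 ), 15*sqrt(2 ),62, 44 * sqrt( 17)]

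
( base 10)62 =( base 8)76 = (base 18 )38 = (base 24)2e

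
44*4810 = 211640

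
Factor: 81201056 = 2^5 * 547^1*4639^1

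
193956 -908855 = - 714899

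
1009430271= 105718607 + 903711664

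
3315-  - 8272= 11587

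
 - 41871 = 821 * ( - 51)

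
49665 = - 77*( - 645) 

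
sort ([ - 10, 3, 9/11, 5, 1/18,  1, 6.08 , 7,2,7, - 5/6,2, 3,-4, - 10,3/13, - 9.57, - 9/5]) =[ - 10, - 10, - 9.57, - 4, -9/5, - 5/6, 1/18, 3/13,9/11,1, 2, 2,  3,3, 5 , 6.08, 7 , 7] 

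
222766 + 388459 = 611225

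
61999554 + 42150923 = 104150477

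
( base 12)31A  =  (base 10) 454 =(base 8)706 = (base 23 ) JH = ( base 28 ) g6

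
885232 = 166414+718818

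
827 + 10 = 837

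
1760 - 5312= -3552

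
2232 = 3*744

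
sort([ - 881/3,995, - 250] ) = [ - 881/3, -250, 995]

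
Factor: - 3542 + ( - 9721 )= - 3^1* 4421^1=- 13263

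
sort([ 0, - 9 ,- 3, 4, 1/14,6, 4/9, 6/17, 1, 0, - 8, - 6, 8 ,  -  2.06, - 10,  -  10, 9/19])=[-10,-10, -9,- 8, - 6, - 3,-2.06,0, 0,1/14 , 6/17, 4/9, 9/19,1, 4, 6, 8]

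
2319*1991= 4617129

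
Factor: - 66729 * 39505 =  - 2636129145 = - 3^1*5^1*13^1*29^1*59^1*7901^1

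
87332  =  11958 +75374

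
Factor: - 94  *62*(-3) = 2^2*3^1*31^1*47^1=17484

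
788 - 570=218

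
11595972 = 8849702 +2746270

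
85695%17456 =15871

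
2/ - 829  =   - 1 + 827/829 = - 0.00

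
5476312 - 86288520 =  - 80812208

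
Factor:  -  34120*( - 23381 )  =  797759720 = 2^3*5^1 *103^1*227^1*853^1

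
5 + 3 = 8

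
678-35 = 643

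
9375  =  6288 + 3087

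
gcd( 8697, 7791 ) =3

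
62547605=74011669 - 11464064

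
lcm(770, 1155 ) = 2310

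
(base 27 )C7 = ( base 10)331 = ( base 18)107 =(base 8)513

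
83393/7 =83393/7 = 11913.29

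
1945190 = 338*5755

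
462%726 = 462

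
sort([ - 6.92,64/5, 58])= [ - 6.92,64/5,58]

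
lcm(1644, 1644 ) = 1644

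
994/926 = 1 + 34/463 = 1.07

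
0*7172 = 0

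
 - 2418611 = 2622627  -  5041238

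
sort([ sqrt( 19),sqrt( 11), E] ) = [E, sqrt( 11) , sqrt(19)]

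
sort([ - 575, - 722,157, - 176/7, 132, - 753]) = [ - 753, - 722, - 575, - 176/7, 132,157 ] 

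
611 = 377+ 234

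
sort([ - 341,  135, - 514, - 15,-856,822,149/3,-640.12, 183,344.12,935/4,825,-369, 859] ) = [ - 856, - 640.12, - 514,-369, - 341, - 15, 149/3, 135,  183, 935/4, 344.12, 822,825 , 859 ] 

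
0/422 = 0 =0.00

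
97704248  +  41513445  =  139217693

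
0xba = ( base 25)7B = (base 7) 354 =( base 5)1221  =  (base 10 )186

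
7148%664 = 508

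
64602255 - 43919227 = 20683028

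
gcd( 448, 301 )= 7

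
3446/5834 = 1723/2917 = 0.59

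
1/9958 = 1/9958 = 0.00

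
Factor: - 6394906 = - 2^1* 7^1*19^1*29^1*829^1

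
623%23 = 2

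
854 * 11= 9394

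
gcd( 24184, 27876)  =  4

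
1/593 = 1/593  =  0.00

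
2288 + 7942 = 10230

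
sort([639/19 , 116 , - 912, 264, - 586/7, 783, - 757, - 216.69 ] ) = [ - 912,  -  757, - 216.69,-586/7,639/19,116,  264,783]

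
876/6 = 146= 146.00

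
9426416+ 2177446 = 11603862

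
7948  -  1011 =6937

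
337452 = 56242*6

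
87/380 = 87/380 = 0.23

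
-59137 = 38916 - 98053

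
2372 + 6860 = 9232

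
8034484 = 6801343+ 1233141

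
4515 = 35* 129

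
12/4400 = 3/1100 = 0.00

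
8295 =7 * 1185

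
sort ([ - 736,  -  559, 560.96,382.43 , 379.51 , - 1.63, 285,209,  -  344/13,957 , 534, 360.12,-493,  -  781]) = [  -  781,-736, - 559,-493 , - 344/13,-1.63, 209,285 , 360.12 , 379.51,382.43,534 , 560.96,957] 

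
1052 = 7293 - 6241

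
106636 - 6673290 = -6566654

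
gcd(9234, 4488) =6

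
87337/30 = 87337/30 = 2911.23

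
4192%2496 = 1696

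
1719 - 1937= - 218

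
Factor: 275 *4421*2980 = 2^2*5^3*11^1 * 149^1*4421^1  =  3623009500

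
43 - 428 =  - 385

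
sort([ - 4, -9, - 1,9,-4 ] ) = [ - 9, - 4 , - 4, - 1, 9]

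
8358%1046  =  1036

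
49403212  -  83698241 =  - 34295029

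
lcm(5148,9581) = 344916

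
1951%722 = 507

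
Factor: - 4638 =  - 2^1* 3^1*773^1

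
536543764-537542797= -999033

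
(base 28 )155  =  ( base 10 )929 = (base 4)32201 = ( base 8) 1641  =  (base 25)1C4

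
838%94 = 86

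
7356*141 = 1037196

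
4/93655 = 4/93655 =0.00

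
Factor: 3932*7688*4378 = 132343507648 = 2^6*11^1*31^2*199^1*983^1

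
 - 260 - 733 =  - 993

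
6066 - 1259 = 4807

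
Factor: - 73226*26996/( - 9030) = 2^2*3^(  -  1)*5^( - 1) * 7^(  -  1 )*17^1*19^1 * 41^1*43^(-1 ) * 47^1*397^1 = 988404548/4515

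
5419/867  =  6+217/867 =6.25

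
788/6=394/3 = 131.33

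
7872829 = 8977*877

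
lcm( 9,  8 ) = 72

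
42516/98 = 21258/49= 433.84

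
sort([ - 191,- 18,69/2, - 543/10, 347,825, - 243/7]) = [ - 191, - 543/10, - 243/7, - 18, 69/2,347,825]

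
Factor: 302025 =3^1* 5^2 *4027^1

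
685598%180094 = 145316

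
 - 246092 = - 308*799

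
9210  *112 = 1031520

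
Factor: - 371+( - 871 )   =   - 1242 = -2^1 * 3^3*23^1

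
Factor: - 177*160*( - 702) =19880640 = 2^6*3^4*5^1*13^1*59^1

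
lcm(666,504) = 18648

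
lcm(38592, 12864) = 38592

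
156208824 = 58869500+97339324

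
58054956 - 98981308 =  - 40926352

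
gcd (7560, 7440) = 120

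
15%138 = 15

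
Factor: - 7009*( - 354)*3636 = 2^3*3^3*43^1 * 59^1*101^1*163^1 =9021592296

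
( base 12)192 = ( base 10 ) 254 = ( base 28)92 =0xfe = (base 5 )2004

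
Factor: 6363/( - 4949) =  - 9/7 =-3^2 * 7^( - 1)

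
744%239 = 27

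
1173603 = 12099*97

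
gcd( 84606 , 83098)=2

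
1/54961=1/54961 = 0.00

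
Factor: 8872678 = 2^1*4436339^1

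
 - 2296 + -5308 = -7604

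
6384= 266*24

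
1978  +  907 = 2885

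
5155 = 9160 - 4005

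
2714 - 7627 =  - 4913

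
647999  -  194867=453132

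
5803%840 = 763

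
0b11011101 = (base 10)221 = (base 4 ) 3131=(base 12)165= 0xdd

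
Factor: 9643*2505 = 24155715 =3^1*5^1*167^1*9643^1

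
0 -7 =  - 7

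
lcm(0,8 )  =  0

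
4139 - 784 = 3355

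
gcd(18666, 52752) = 6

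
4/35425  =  4/35425 = 0.00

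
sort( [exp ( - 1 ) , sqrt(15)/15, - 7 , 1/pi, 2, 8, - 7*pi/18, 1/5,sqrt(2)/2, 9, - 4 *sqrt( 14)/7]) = [  -  7, - 4*sqrt( 14 )/7, - 7*pi/18,  1/5, sqrt( 15 )/15, 1/pi,  exp( - 1), sqrt (2)/2,  2, 8,  9 ]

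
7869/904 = 7869/904 = 8.70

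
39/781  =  39/781 = 0.05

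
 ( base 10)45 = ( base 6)113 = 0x2d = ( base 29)1g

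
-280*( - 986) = 276080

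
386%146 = 94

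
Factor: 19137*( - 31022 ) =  - 593668014 = -  2^1* 3^1*6379^1*15511^1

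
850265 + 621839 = 1472104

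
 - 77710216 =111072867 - 188783083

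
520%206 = 108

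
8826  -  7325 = 1501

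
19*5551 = 105469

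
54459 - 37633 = 16826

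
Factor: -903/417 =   -  301/139 =-7^1 * 43^1*139^( - 1 ) 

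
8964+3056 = 12020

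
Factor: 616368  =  2^4*3^1*12841^1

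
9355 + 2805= 12160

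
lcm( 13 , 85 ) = 1105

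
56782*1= 56782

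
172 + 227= 399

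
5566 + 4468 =10034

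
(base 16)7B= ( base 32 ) 3r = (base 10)123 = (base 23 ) 58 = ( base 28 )4B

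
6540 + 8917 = 15457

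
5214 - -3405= 8619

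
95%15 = 5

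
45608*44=2006752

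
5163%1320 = 1203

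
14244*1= 14244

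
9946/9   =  9946/9 = 1105.11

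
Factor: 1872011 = 59^1*31729^1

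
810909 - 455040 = 355869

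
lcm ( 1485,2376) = 11880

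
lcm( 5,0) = 0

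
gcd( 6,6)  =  6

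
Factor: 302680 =2^3*5^1*7^1*23^1*47^1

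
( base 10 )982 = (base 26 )1BK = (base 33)tp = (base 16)3D6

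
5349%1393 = 1170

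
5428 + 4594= 10022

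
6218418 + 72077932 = 78296350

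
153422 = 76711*2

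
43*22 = 946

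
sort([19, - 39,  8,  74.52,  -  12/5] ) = [  -  39, - 12/5, 8, 19, 74.52 ] 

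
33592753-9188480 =24404273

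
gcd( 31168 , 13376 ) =64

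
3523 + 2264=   5787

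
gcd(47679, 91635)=3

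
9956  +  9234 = 19190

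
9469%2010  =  1429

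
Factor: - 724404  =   - 2^2*3^1*17^1 * 53^1 * 67^1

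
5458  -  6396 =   -  938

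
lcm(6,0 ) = 0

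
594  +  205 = 799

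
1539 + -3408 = -1869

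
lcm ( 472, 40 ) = 2360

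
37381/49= 762 + 43/49 = 762.88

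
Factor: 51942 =2^1 * 3^1*11^1* 787^1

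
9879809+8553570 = 18433379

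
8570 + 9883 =18453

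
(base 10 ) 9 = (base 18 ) 9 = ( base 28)9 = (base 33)9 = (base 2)1001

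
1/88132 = 1/88132 = 0.00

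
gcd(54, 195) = 3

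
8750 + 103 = 8853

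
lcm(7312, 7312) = 7312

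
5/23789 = 5/23789 = 0.00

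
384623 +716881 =1101504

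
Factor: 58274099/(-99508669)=- 4482623^1*7654513^(-1) = - 4482623/7654513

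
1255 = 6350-5095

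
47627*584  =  27814168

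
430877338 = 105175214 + 325702124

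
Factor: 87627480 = 2^3*3^1*5^1*313^1*2333^1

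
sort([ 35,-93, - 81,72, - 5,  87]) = [ - 93, - 81, - 5,35 , 72,87] 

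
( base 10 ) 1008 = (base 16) 3f0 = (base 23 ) 1KJ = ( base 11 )837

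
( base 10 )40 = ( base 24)1G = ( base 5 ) 130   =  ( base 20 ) 20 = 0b101000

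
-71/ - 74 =71/74 = 0.96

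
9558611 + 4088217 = 13646828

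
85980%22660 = 18000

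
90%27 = 9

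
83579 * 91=7605689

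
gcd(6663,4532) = 1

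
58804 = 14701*4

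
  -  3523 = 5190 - 8713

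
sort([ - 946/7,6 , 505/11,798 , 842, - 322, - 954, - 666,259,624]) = [  -  954, - 666, - 322, - 946/7, 6,505/11,259,624,798,842] 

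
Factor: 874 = 2^1*19^1*23^1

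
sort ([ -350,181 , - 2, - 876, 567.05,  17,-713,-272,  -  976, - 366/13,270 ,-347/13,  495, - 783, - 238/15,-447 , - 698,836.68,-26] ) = [ - 976, - 876 , - 783,  -  713, - 698, -447  , - 350,-272,-366/13, - 347/13, -26,-238/15, -2,17 , 181, 270, 495 , 567.05,836.68 ] 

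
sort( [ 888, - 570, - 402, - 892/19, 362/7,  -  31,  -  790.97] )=[ - 790.97,-570, - 402, - 892/19, - 31, 362/7 , 888]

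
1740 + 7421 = 9161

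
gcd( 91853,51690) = 1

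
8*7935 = 63480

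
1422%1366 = 56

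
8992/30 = 4496/15 = 299.73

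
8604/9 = 956 = 956.00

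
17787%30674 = 17787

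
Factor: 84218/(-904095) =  - 2^1  *  3^(-3)*5^( - 1)*17^1*37^ ( - 1 )*181^(-1 ) *2477^1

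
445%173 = 99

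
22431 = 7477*3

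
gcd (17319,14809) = 251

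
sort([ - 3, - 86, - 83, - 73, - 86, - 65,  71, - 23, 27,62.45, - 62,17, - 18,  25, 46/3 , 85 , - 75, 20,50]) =[  -  86, - 86, - 83, - 75, - 73, - 65, - 62,  -  23, - 18, - 3, 46/3,17, 20, 25, 27,50, 62.45, 71,85 ]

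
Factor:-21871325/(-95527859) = 3124475/13646837 =5^2 *193^( - 1 ) * 70709^(  -  1)*124979^1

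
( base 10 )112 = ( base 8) 160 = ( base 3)11011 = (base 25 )4c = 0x70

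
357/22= 357/22 = 16.23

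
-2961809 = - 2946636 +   -  15173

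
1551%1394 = 157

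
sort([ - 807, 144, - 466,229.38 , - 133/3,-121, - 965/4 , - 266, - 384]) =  [ - 807, - 466, - 384,-266 , - 965/4, - 121, - 133/3, 144, 229.38] 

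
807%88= 15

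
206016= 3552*58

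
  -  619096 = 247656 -866752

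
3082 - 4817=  - 1735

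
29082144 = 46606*624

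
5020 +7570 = 12590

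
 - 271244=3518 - 274762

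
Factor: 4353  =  3^1* 1451^1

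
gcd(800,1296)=16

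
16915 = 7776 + 9139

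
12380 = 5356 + 7024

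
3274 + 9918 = 13192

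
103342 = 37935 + 65407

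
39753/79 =39753/79 = 503.20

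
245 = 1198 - 953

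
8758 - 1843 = 6915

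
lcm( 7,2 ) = 14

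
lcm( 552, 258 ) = 23736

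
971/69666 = 971/69666 = 0.01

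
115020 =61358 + 53662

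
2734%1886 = 848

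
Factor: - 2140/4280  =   - 2^( - 1) = - 1/2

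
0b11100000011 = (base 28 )283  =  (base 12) 1057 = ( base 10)1795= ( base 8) 3403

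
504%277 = 227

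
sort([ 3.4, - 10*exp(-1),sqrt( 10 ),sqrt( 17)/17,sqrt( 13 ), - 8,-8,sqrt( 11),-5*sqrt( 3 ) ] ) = [-5*sqrt( 3), - 8, - 8,-10 *exp( - 1 ), sqrt(17)/17,sqrt(10 ),sqrt(11),3.4,sqrt( 13) ]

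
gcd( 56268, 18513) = 9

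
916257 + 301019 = 1217276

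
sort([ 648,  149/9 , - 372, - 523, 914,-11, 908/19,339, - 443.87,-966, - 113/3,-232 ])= [ - 966, -523, - 443.87,-372,  -  232, - 113/3, - 11, 149/9,908/19,339,  648,914] 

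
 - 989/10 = - 99  +  1/10 = -98.90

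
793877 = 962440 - 168563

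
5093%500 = 93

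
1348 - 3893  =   - 2545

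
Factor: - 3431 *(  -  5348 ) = 18348988 = 2^2 * 7^1*47^1*73^1 * 191^1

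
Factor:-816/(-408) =2  =  2^1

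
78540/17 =4620= 4620.00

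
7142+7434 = 14576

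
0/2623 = 0  =  0.00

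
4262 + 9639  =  13901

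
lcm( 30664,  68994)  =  275976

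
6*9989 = 59934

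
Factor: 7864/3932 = 2^1= 2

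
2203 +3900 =6103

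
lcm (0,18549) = 0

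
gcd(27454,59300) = 2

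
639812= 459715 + 180097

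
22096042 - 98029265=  - 75933223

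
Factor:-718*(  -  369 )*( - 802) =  - 212483484 =-2^2*3^2*41^1*359^1*401^1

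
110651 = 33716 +76935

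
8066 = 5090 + 2976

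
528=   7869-7341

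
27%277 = 27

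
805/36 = 805/36 = 22.36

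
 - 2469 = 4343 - 6812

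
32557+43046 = 75603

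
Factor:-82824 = -2^3  *3^1*7^1*17^1*29^1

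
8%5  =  3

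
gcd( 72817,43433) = 1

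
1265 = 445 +820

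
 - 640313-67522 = - 707835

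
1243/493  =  2  +  257/493 = 2.52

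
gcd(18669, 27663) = 3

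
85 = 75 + 10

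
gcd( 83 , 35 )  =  1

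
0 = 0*935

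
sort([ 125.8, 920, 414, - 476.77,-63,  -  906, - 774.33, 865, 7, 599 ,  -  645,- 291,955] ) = [ -906, - 774.33, - 645,  -  476.77, -291, - 63, 7, 125.8, 414,599, 865, 920, 955 ] 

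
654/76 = 327/38 = 8.61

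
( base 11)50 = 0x37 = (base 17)34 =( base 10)55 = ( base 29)1q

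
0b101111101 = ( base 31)c9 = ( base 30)CL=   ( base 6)1433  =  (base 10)381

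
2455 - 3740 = - 1285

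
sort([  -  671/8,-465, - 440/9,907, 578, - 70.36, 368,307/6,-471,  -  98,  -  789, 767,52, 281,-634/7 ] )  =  [ - 789,  -  471, - 465,  -  98, - 634/7,-671/8,  -  70.36, - 440/9, 307/6,52, 281,368, 578,  767, 907]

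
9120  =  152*60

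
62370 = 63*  990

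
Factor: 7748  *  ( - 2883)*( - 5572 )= 124464460848 = 2^4*3^1*7^1*13^1*31^2 * 149^1 * 199^1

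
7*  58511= 409577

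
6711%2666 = 1379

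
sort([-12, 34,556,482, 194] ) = [ - 12 , 34, 194,482,556 ] 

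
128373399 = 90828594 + 37544805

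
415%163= 89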